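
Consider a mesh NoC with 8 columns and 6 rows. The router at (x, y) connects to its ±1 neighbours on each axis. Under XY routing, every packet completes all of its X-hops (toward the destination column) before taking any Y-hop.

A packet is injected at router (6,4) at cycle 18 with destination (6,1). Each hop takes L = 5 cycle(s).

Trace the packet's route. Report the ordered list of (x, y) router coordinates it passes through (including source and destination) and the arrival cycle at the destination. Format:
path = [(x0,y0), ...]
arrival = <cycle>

path = [(6,4), (6,3), (6,2), (6,1)]
arrival = 33

[0] x=6 y=4 t=18
[1] x=6 y=3 t=23 →S
[2] x=6 y=2 t=28 →S
[3] x=6 y=1 t=33 →S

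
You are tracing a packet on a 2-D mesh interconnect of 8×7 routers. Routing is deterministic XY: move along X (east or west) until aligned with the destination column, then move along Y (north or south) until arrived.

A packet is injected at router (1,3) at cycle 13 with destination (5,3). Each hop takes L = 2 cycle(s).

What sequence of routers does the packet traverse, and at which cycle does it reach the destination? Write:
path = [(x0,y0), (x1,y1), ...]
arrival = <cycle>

path = [(1,3), (2,3), (3,3), (4,3), (5,3)]
arrival = 21

  0. router=(1,3) cycle=13 (inject)
  1. router=(2,3) cycle=15 dir=E
  2. router=(3,3) cycle=17 dir=E
  3. router=(4,3) cycle=19 dir=E
  4. router=(5,3) cycle=21 dir=E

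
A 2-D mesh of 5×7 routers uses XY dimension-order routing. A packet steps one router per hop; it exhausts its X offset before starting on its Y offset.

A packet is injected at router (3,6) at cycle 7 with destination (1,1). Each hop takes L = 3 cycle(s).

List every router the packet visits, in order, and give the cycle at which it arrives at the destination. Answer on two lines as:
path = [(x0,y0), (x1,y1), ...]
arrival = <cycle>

[0] x=3 y=6 t=7
[1] x=2 y=6 t=10 →W
[2] x=1 y=6 t=13 →W
[3] x=1 y=5 t=16 →S
[4] x=1 y=4 t=19 →S
[5] x=1 y=3 t=22 →S
[6] x=1 y=2 t=25 →S
[7] x=1 y=1 t=28 →S

path = [(3,6), (2,6), (1,6), (1,5), (1,4), (1,3), (1,2), (1,1)]
arrival = 28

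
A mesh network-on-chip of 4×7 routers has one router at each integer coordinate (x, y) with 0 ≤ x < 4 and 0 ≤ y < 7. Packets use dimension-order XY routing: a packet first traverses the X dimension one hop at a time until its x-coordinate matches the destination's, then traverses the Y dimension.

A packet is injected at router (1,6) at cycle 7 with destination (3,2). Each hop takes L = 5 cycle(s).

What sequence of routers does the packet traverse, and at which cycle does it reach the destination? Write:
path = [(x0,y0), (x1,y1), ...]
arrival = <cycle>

  0. router=(1,6) cycle=7 (inject)
  1. router=(2,6) cycle=12 dir=E
  2. router=(3,6) cycle=17 dir=E
  3. router=(3,5) cycle=22 dir=S
  4. router=(3,4) cycle=27 dir=S
  5. router=(3,3) cycle=32 dir=S
  6. router=(3,2) cycle=37 dir=S

path = [(1,6), (2,6), (3,6), (3,5), (3,4), (3,3), (3,2)]
arrival = 37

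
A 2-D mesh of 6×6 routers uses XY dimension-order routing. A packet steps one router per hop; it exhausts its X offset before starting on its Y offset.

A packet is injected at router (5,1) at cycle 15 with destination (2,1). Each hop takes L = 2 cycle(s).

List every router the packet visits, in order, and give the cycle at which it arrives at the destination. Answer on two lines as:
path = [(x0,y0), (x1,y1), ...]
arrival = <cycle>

src (5,1)  cyc=15
W→(4,1)  cyc=17
W→(3,1)  cyc=19
W→(2,1)  cyc=21

path = [(5,1), (4,1), (3,1), (2,1)]
arrival = 21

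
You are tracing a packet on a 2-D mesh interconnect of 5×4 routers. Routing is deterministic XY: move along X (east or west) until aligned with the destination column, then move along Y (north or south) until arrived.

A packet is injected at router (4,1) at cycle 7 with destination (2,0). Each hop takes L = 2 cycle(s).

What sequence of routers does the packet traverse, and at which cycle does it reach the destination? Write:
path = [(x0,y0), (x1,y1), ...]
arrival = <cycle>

t=7: at (4,1)
t=9: at (3,1) after W
t=11: at (2,1) after W
t=13: at (2,0) after S

path = [(4,1), (3,1), (2,1), (2,0)]
arrival = 13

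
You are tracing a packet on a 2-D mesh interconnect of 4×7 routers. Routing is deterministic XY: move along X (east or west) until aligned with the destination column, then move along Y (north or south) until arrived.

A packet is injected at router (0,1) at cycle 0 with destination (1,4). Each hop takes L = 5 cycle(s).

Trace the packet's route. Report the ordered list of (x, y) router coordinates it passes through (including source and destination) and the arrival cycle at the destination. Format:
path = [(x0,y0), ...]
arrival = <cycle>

path = [(0,1), (1,1), (1,2), (1,3), (1,4)]
arrival = 20

src (0,1)  cyc=0
E→(1,1)  cyc=5
N→(1,2)  cyc=10
N→(1,3)  cyc=15
N→(1,4)  cyc=20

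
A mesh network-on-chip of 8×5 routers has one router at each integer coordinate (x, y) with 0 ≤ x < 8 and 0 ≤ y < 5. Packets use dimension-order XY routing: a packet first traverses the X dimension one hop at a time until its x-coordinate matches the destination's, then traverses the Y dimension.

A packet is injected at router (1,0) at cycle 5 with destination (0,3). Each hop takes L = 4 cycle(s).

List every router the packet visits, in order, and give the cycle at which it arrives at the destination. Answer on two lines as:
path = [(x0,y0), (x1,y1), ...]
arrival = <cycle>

hop 0: (1,0) @ cyc 5
hop 1: (0,0) @ cyc 9  [W]
hop 2: (0,1) @ cyc 13  [N]
hop 3: (0,2) @ cyc 17  [N]
hop 4: (0,3) @ cyc 21  [N]

path = [(1,0), (0,0), (0,1), (0,2), (0,3)]
arrival = 21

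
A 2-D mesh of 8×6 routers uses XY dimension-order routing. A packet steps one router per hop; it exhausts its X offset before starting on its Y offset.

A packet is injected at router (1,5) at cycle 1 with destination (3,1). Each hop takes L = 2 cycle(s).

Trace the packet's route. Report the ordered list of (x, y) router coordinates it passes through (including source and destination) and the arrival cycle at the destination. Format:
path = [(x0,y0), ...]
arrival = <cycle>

#0 — 1,5 | c1
#1 — 2,5 | c3 | E
#2 — 3,5 | c5 | E
#3 — 3,4 | c7 | S
#4 — 3,3 | c9 | S
#5 — 3,2 | c11 | S
#6 — 3,1 | c13 | S

path = [(1,5), (2,5), (3,5), (3,4), (3,3), (3,2), (3,1)]
arrival = 13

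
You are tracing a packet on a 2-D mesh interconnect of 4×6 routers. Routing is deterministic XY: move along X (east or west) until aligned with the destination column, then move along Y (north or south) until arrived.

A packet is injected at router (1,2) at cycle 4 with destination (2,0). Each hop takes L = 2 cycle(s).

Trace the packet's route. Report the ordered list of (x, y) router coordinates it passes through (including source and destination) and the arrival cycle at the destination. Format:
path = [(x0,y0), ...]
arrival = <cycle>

  0. router=(1,2) cycle=4 (inject)
  1. router=(2,2) cycle=6 dir=E
  2. router=(2,1) cycle=8 dir=S
  3. router=(2,0) cycle=10 dir=S

path = [(1,2), (2,2), (2,1), (2,0)]
arrival = 10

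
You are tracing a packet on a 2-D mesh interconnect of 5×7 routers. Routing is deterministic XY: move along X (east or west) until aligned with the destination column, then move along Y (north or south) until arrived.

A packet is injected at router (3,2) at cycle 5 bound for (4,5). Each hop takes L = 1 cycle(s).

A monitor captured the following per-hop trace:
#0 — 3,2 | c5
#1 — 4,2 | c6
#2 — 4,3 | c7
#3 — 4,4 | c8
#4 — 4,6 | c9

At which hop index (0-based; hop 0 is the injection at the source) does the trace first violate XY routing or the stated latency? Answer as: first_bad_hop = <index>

first_bad_hop = 4

  1: Δx=+1 Δy=+0 Δt=1 [ok]
  2: Δx=+0 Δy=+1 Δt=1 [ok]
  3: Δx=+0 Δy=+1 Δt=1 [ok]
  4: Δx=+0 Δy=+2 Δt=1 [BAD: non-unit step]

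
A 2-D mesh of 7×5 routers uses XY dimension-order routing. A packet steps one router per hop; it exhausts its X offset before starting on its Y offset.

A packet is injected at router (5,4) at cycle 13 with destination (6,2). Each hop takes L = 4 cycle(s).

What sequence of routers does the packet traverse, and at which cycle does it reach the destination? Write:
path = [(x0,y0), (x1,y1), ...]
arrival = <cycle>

path = [(5,4), (6,4), (6,3), (6,2)]
arrival = 25

src (5,4)  cyc=13
E→(6,4)  cyc=17
S→(6,3)  cyc=21
S→(6,2)  cyc=25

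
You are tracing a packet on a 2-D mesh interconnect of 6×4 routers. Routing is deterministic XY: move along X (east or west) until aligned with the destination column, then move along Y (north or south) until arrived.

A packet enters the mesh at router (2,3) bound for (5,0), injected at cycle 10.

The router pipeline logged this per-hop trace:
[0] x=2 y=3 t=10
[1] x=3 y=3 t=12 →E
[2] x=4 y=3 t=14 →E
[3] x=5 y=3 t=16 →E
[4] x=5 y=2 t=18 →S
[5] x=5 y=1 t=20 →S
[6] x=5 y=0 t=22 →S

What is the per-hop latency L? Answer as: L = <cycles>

L = 2

Δcyc across hop 0→1: 12 − 10 = 2.
One hop costs L cycles, so L = 2.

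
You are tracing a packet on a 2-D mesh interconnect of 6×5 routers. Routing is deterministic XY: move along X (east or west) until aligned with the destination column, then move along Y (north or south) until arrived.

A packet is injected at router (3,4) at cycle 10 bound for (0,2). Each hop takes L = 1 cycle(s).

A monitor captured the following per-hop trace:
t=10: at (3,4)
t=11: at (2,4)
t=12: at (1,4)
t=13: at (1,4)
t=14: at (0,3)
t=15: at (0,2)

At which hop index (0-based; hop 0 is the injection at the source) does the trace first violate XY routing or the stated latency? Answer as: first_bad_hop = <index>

[1] (-1,+0) / 1c ⇒ ok
[2] (-1,+0) / 1c ⇒ ok
[3] (+0,+0) / 1c ⇒ BAD: non-unit step

first_bad_hop = 3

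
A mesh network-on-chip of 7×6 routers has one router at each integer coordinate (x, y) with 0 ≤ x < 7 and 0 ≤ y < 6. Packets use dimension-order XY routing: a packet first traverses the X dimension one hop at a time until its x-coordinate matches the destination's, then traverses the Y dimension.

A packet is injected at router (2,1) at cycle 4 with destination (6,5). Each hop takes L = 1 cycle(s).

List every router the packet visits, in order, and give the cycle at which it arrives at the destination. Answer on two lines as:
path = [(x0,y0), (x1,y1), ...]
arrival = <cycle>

path = [(2,1), (3,1), (4,1), (5,1), (6,1), (6,2), (6,3), (6,4), (6,5)]
arrival = 12

  0. router=(2,1) cycle=4 (inject)
  1. router=(3,1) cycle=5 dir=E
  2. router=(4,1) cycle=6 dir=E
  3. router=(5,1) cycle=7 dir=E
  4. router=(6,1) cycle=8 dir=E
  5. router=(6,2) cycle=9 dir=N
  6. router=(6,3) cycle=10 dir=N
  7. router=(6,4) cycle=11 dir=N
  8. router=(6,5) cycle=12 dir=N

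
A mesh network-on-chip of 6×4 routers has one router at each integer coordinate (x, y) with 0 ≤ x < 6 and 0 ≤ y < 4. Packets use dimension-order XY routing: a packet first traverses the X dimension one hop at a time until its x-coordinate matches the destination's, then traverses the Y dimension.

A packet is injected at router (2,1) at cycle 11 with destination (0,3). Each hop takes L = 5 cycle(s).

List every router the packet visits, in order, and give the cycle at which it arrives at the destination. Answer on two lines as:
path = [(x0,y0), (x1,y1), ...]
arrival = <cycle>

hop 0: (2,1) @ cyc 11
hop 1: (1,1) @ cyc 16  [W]
hop 2: (0,1) @ cyc 21  [W]
hop 3: (0,2) @ cyc 26  [N]
hop 4: (0,3) @ cyc 31  [N]

path = [(2,1), (1,1), (0,1), (0,2), (0,3)]
arrival = 31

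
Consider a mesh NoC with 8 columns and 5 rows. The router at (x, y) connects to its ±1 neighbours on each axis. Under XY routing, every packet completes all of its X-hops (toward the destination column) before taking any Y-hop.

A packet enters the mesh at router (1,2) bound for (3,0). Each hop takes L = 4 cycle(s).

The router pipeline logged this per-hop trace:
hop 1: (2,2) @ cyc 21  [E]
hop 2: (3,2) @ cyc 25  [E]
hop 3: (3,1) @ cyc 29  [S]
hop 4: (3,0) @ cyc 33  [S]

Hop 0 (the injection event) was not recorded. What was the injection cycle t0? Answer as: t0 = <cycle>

t0 = 17

Hop 1 reached at cycle 21; hop k is at t0 + k·L.
So t0 = 21 − 1·4 = 17.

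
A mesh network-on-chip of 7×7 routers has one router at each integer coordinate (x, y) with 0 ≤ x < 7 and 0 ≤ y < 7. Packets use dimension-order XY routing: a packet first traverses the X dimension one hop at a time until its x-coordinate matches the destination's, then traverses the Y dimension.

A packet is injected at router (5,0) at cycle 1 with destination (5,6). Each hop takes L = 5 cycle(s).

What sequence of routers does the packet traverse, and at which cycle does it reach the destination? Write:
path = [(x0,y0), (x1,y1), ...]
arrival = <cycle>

t=1: at (5,0)
t=6: at (5,1) after N
t=11: at (5,2) after N
t=16: at (5,3) after N
t=21: at (5,4) after N
t=26: at (5,5) after N
t=31: at (5,6) after N

path = [(5,0), (5,1), (5,2), (5,3), (5,4), (5,5), (5,6)]
arrival = 31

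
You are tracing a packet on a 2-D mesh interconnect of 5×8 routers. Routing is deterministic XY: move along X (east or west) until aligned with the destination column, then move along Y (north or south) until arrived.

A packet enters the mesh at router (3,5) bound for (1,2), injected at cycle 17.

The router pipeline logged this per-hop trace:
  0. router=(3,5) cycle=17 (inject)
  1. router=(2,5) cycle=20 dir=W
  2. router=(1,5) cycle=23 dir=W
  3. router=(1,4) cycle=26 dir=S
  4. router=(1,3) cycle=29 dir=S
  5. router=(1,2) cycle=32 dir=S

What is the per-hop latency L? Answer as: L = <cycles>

L = 3

cyc[1] − cyc[0] = 20 − 17 = 3.
One hop costs L cycles, so L = 3.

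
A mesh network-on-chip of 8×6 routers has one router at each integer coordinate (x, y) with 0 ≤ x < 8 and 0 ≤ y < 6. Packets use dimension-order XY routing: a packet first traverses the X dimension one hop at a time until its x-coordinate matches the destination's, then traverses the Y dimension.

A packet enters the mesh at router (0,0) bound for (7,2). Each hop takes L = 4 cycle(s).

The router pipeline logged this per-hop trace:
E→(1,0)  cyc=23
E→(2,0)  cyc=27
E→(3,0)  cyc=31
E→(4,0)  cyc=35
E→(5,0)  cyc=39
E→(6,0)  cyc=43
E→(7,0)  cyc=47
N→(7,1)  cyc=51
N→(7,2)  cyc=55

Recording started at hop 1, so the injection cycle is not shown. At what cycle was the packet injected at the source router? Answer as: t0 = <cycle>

At hop 1 the cycle is 23; in general cyc_k = t0 + kL.
Therefore t0 = 23 − L = 19.

t0 = 19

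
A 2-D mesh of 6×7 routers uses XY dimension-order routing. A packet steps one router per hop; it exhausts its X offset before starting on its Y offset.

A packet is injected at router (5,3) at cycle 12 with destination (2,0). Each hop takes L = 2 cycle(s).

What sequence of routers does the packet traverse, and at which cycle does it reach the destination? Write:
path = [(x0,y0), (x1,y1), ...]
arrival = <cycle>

path = [(5,3), (4,3), (3,3), (2,3), (2,2), (2,1), (2,0)]
arrival = 24

[0] x=5 y=3 t=12
[1] x=4 y=3 t=14 →W
[2] x=3 y=3 t=16 →W
[3] x=2 y=3 t=18 →W
[4] x=2 y=2 t=20 →S
[5] x=2 y=1 t=22 →S
[6] x=2 y=0 t=24 →S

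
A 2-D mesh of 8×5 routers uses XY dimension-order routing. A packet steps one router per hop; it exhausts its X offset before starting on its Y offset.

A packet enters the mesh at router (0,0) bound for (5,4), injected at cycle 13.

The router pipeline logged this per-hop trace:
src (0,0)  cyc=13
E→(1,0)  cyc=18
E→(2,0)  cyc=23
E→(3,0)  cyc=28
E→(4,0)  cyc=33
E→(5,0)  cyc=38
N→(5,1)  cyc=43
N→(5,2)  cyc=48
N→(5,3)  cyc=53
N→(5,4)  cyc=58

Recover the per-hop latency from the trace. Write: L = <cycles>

From hop 0 (13) to hop 1 (18): +5 cycles.
One hop costs L cycles, so L = 5.

L = 5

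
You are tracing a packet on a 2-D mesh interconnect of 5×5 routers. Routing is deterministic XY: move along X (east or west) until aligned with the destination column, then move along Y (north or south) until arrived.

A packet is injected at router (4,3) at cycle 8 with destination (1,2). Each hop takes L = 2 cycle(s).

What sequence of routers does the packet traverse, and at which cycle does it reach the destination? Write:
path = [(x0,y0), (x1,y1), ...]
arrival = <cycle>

  0. router=(4,3) cycle=8 (inject)
  1. router=(3,3) cycle=10 dir=W
  2. router=(2,3) cycle=12 dir=W
  3. router=(1,3) cycle=14 dir=W
  4. router=(1,2) cycle=16 dir=S

path = [(4,3), (3,3), (2,3), (1,3), (1,2)]
arrival = 16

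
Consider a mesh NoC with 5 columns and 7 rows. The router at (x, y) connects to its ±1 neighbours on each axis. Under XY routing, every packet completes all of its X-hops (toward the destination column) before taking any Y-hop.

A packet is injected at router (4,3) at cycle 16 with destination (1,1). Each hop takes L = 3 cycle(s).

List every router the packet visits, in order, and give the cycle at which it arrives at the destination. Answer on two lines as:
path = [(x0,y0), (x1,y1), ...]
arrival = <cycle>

path = [(4,3), (3,3), (2,3), (1,3), (1,2), (1,1)]
arrival = 31

  0. router=(4,3) cycle=16 (inject)
  1. router=(3,3) cycle=19 dir=W
  2. router=(2,3) cycle=22 dir=W
  3. router=(1,3) cycle=25 dir=W
  4. router=(1,2) cycle=28 dir=S
  5. router=(1,1) cycle=31 dir=S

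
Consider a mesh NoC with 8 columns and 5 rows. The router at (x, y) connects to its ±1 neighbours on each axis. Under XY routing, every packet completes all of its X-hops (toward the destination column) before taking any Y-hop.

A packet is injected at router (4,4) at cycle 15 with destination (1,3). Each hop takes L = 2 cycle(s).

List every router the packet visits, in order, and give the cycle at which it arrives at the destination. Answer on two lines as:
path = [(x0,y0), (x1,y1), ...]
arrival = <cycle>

  0. router=(4,4) cycle=15 (inject)
  1. router=(3,4) cycle=17 dir=W
  2. router=(2,4) cycle=19 dir=W
  3. router=(1,4) cycle=21 dir=W
  4. router=(1,3) cycle=23 dir=S

path = [(4,4), (3,4), (2,4), (1,4), (1,3)]
arrival = 23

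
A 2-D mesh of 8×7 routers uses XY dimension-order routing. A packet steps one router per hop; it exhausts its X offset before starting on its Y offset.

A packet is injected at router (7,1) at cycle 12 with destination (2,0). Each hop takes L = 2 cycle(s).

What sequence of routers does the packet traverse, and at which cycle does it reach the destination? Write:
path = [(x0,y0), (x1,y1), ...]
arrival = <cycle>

path = [(7,1), (6,1), (5,1), (4,1), (3,1), (2,1), (2,0)]
arrival = 24

t=12: at (7,1)
t=14: at (6,1) after W
t=16: at (5,1) after W
t=18: at (4,1) after W
t=20: at (3,1) after W
t=22: at (2,1) after W
t=24: at (2,0) after S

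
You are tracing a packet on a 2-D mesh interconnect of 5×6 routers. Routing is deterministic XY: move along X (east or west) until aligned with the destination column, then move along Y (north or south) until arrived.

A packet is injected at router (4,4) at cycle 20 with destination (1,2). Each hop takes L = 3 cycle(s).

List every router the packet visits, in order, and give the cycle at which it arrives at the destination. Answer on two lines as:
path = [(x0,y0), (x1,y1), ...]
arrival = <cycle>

src (4,4)  cyc=20
W→(3,4)  cyc=23
W→(2,4)  cyc=26
W→(1,4)  cyc=29
S→(1,3)  cyc=32
S→(1,2)  cyc=35

path = [(4,4), (3,4), (2,4), (1,4), (1,3), (1,2)]
arrival = 35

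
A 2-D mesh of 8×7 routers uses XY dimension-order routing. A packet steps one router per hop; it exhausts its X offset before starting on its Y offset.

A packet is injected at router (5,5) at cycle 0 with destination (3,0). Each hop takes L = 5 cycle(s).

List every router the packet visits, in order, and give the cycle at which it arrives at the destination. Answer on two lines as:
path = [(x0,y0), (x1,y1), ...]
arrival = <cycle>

#0 — 5,5 | c0
#1 — 4,5 | c5 | W
#2 — 3,5 | c10 | W
#3 — 3,4 | c15 | S
#4 — 3,3 | c20 | S
#5 — 3,2 | c25 | S
#6 — 3,1 | c30 | S
#7 — 3,0 | c35 | S

path = [(5,5), (4,5), (3,5), (3,4), (3,3), (3,2), (3,1), (3,0)]
arrival = 35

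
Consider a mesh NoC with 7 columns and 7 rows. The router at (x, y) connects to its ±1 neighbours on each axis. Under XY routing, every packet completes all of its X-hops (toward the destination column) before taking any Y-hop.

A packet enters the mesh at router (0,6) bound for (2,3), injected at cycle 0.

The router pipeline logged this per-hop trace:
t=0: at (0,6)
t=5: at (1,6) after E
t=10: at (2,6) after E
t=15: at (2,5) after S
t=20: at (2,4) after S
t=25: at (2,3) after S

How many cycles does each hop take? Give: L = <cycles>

cyc[1] − cyc[0] = 5 − 0 = 5.
That increment is L by definition: L = 5.

L = 5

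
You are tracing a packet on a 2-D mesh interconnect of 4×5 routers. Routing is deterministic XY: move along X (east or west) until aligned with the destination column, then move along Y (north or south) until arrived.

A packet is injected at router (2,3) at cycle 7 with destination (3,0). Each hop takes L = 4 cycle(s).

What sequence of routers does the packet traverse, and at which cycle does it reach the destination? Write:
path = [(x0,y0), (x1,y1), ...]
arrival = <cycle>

path = [(2,3), (3,3), (3,2), (3,1), (3,0)]
arrival = 23

src (2,3)  cyc=7
E→(3,3)  cyc=11
S→(3,2)  cyc=15
S→(3,1)  cyc=19
S→(3,0)  cyc=23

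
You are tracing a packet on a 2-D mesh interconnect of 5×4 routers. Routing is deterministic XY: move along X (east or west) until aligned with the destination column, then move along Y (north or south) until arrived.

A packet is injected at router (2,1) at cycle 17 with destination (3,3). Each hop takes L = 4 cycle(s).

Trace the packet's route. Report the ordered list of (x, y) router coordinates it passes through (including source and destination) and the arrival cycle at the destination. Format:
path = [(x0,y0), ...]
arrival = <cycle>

path = [(2,1), (3,1), (3,2), (3,3)]
arrival = 29

src (2,1)  cyc=17
E→(3,1)  cyc=21
N→(3,2)  cyc=25
N→(3,3)  cyc=29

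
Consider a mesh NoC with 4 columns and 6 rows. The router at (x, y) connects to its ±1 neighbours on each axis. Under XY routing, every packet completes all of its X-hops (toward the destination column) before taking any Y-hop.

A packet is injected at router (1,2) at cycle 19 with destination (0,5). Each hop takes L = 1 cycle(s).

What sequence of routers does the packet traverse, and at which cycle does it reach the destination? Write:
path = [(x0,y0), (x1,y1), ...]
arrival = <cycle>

path = [(1,2), (0,2), (0,3), (0,4), (0,5)]
arrival = 23

src (1,2)  cyc=19
W→(0,2)  cyc=20
N→(0,3)  cyc=21
N→(0,4)  cyc=22
N→(0,5)  cyc=23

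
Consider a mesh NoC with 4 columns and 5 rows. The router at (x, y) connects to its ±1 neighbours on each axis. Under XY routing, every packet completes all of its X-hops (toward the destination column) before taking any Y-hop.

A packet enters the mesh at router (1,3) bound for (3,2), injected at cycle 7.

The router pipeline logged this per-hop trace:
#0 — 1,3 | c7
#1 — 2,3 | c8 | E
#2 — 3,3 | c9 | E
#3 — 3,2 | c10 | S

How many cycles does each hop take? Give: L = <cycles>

From hop 0 (7) to hop 1 (8): +1 cycles.
That increment is L by definition: L = 1.

L = 1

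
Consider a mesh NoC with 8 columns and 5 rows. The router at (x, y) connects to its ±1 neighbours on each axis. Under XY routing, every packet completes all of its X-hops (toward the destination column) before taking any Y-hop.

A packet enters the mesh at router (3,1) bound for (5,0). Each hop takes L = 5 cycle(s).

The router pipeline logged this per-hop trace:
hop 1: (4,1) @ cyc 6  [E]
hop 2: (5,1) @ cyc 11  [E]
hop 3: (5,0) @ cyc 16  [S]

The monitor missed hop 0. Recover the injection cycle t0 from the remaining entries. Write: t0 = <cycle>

The first recorded entry is hop 1 at cycle 6.
t0 = cyc[1] − L = 6 − 5 = 1.

t0 = 1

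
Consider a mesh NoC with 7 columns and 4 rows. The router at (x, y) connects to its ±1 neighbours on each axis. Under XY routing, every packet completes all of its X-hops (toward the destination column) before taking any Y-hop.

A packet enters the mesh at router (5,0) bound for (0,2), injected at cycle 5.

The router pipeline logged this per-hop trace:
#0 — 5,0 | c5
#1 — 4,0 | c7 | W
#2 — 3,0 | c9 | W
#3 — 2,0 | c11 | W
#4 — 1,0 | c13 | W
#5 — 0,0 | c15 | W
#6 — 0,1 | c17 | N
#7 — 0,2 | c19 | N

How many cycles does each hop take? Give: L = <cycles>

Δcyc across hop 0→1: 7 − 5 = 2.
One hop costs L cycles, so L = 2.

L = 2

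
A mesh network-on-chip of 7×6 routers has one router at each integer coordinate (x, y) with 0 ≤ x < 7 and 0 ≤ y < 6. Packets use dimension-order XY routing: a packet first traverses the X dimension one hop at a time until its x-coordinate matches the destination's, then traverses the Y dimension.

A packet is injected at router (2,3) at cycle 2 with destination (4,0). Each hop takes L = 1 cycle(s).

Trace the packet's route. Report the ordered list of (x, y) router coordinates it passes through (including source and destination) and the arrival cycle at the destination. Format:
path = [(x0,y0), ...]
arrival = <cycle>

  0. router=(2,3) cycle=2 (inject)
  1. router=(3,3) cycle=3 dir=E
  2. router=(4,3) cycle=4 dir=E
  3. router=(4,2) cycle=5 dir=S
  4. router=(4,1) cycle=6 dir=S
  5. router=(4,0) cycle=7 dir=S

path = [(2,3), (3,3), (4,3), (4,2), (4,1), (4,0)]
arrival = 7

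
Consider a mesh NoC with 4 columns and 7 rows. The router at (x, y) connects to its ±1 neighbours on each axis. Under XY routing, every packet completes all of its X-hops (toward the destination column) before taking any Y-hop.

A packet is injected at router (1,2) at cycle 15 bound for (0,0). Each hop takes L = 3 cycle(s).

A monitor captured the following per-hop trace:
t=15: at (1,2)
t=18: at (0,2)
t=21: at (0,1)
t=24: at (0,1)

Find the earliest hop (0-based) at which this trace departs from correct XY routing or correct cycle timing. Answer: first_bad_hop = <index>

first_bad_hop = 3

  1: Δx=-1 Δy=+0 Δt=3 [ok]
  2: Δx=+0 Δy=-1 Δt=3 [ok]
  3: Δx=+0 Δy=+0 Δt=3 [BAD: non-unit step]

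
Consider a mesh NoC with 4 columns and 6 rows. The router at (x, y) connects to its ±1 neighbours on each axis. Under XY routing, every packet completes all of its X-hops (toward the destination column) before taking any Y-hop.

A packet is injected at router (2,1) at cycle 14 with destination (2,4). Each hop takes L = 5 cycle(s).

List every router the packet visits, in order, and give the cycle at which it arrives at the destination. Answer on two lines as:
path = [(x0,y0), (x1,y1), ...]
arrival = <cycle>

path = [(2,1), (2,2), (2,3), (2,4)]
arrival = 29

t=14: at (2,1)
t=19: at (2,2) after N
t=24: at (2,3) after N
t=29: at (2,4) after N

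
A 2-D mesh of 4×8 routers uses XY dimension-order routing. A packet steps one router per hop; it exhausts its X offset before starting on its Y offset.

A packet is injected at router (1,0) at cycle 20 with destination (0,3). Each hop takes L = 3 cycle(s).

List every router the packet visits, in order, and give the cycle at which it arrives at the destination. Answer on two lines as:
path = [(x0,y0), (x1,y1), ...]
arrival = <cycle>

  0. router=(1,0) cycle=20 (inject)
  1. router=(0,0) cycle=23 dir=W
  2. router=(0,1) cycle=26 dir=N
  3. router=(0,2) cycle=29 dir=N
  4. router=(0,3) cycle=32 dir=N

path = [(1,0), (0,0), (0,1), (0,2), (0,3)]
arrival = 32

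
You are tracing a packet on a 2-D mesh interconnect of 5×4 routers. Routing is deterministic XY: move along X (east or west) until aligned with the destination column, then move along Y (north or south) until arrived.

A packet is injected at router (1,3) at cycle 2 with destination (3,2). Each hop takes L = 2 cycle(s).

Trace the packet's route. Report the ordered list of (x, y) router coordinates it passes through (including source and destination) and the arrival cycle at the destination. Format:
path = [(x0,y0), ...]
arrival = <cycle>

path = [(1,3), (2,3), (3,3), (3,2)]
arrival = 8

hop 0: (1,3) @ cyc 2
hop 1: (2,3) @ cyc 4  [E]
hop 2: (3,3) @ cyc 6  [E]
hop 3: (3,2) @ cyc 8  [S]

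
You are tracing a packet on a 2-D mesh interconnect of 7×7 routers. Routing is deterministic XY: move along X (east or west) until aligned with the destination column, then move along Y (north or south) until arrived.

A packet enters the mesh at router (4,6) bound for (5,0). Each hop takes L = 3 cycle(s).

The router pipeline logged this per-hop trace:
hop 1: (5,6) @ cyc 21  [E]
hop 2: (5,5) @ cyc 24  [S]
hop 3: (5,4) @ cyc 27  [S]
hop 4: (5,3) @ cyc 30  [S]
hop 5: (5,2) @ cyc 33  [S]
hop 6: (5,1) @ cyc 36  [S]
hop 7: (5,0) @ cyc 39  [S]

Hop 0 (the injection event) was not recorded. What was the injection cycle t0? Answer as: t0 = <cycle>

The first recorded entry is hop 1 at cycle 21.
Therefore t0 = 21 − L = 18.

t0 = 18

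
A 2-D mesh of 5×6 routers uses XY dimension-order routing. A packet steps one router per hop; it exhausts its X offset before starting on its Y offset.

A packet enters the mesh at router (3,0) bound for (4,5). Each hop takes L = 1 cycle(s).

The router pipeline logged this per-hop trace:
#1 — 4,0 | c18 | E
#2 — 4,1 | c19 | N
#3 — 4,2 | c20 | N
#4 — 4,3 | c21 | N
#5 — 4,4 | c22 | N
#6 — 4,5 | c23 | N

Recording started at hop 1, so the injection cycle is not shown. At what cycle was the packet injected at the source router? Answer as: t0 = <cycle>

t0 = 17

cyc[1] = 18 and cyc[k] = t0 + k·L for every k.
Therefore t0 = 18 − L = 17.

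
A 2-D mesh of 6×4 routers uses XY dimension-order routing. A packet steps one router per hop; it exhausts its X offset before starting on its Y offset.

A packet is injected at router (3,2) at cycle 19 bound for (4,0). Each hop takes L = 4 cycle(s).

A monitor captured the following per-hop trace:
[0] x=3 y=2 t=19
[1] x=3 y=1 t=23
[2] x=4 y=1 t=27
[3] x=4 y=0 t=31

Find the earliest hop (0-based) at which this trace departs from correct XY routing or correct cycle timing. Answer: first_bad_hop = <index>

  1: Δx=+0 Δy=-1 Δt=4 [BAD: Y-move but x=3≠4]

first_bad_hop = 1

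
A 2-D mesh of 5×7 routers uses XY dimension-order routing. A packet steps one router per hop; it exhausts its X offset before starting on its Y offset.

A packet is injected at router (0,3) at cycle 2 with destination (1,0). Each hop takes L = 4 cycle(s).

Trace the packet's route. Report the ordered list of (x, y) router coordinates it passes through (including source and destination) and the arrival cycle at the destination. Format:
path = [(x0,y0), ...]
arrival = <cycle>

path = [(0,3), (1,3), (1,2), (1,1), (1,0)]
arrival = 18

#0 — 0,3 | c2
#1 — 1,3 | c6 | E
#2 — 1,2 | c10 | S
#3 — 1,1 | c14 | S
#4 — 1,0 | c18 | S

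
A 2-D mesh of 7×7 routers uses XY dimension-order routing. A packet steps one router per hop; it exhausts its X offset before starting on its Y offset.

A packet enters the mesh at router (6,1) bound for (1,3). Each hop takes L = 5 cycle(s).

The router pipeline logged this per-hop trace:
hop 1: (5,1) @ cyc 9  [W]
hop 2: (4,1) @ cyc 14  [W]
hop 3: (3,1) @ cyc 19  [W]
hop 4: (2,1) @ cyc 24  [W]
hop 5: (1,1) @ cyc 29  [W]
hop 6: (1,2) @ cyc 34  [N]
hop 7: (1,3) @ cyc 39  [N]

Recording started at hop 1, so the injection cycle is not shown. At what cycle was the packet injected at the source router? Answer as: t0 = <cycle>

t0 = 4

The first recorded entry is hop 1 at cycle 9.
So t0 = 9 − 1·5 = 4.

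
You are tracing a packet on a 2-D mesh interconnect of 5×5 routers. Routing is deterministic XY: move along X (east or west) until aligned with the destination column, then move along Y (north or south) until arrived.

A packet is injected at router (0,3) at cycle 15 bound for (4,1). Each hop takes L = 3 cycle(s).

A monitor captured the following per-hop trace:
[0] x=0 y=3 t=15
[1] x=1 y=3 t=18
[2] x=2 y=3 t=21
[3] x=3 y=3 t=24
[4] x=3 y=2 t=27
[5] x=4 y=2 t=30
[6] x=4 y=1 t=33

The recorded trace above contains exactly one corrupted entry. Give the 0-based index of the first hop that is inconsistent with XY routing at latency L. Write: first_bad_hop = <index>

first_bad_hop = 4

  1: Δx=+1 Δy=+0 Δt=3 [ok]
  2: Δx=+1 Δy=+0 Δt=3 [ok]
  3: Δx=+1 Δy=+0 Δt=3 [ok]
  4: Δx=+0 Δy=-1 Δt=3 [BAD: Y-move but x=3≠4]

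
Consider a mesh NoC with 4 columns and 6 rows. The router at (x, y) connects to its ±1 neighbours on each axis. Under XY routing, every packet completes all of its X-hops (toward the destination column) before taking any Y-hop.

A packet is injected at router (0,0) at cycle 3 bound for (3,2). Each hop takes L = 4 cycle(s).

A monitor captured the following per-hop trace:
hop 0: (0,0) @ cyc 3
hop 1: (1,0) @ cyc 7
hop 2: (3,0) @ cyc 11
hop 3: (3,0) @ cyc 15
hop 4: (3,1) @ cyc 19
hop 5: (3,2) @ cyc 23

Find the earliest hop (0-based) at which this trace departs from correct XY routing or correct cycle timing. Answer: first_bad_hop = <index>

first_bad_hop = 2

hop 1: step (+1,+0), +4 cyc — ok
hop 2: step (+2,+0), +4 cyc — BAD: non-unit step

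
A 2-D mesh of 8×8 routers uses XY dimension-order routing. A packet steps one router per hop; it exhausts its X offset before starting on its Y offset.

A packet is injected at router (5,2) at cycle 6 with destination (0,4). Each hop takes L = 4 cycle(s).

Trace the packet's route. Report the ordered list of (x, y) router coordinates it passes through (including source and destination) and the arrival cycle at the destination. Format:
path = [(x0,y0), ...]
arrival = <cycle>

path = [(5,2), (4,2), (3,2), (2,2), (1,2), (0,2), (0,3), (0,4)]
arrival = 34

[0] x=5 y=2 t=6
[1] x=4 y=2 t=10 →W
[2] x=3 y=2 t=14 →W
[3] x=2 y=2 t=18 →W
[4] x=1 y=2 t=22 →W
[5] x=0 y=2 t=26 →W
[6] x=0 y=3 t=30 →N
[7] x=0 y=4 t=34 →N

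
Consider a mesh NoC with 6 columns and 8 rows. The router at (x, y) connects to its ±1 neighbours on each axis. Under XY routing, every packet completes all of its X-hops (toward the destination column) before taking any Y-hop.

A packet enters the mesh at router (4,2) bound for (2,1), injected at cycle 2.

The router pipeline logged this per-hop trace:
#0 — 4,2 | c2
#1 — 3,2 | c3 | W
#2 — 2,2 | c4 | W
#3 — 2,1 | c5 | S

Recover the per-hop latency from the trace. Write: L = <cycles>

L = 1

Between hops 0 and 1 the cycle counter advances 3 − 2 = 1.
Per-hop latency L = Δcyc = 1.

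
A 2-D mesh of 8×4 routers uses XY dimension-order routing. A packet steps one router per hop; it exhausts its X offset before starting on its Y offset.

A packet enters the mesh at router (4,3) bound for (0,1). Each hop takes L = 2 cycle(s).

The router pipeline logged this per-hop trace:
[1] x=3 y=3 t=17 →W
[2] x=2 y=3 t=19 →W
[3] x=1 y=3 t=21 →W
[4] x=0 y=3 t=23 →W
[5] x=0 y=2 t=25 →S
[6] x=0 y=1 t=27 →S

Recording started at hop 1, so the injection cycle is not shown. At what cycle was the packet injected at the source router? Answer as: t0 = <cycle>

Hop 1 reached at cycle 17; hop k is at t0 + k·L.
t0 = cyc[1] − L = 17 − 2 = 15.

t0 = 15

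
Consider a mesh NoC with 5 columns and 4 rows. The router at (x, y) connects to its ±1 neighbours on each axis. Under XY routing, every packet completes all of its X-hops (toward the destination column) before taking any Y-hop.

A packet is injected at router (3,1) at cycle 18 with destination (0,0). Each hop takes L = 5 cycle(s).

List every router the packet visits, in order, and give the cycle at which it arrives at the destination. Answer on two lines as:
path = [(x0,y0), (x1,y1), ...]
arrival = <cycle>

path = [(3,1), (2,1), (1,1), (0,1), (0,0)]
arrival = 38

src (3,1)  cyc=18
W→(2,1)  cyc=23
W→(1,1)  cyc=28
W→(0,1)  cyc=33
S→(0,0)  cyc=38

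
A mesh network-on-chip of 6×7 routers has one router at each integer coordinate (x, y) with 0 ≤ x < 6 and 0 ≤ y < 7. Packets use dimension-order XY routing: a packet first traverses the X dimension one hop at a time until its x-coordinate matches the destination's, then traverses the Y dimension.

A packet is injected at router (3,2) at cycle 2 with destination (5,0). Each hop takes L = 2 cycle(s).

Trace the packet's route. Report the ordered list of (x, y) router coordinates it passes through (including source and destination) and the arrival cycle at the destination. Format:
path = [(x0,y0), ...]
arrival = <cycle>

path = [(3,2), (4,2), (5,2), (5,1), (5,0)]
arrival = 10

t=2: at (3,2)
t=4: at (4,2) after E
t=6: at (5,2) after E
t=8: at (5,1) after S
t=10: at (5,0) after S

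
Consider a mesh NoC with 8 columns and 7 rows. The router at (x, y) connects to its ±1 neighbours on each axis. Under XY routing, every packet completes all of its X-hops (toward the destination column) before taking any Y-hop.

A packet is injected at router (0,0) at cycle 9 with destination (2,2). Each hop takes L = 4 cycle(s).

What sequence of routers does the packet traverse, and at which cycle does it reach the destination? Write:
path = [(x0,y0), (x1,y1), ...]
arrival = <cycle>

  0. router=(0,0) cycle=9 (inject)
  1. router=(1,0) cycle=13 dir=E
  2. router=(2,0) cycle=17 dir=E
  3. router=(2,1) cycle=21 dir=N
  4. router=(2,2) cycle=25 dir=N

path = [(0,0), (1,0), (2,0), (2,1), (2,2)]
arrival = 25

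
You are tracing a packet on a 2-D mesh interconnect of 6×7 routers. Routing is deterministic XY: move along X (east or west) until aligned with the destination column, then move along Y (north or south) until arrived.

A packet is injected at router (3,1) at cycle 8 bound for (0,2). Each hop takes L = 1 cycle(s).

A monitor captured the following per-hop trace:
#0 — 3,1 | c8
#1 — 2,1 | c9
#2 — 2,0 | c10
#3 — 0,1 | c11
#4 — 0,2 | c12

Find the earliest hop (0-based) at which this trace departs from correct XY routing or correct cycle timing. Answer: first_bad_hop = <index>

first_bad_hop = 2

[1] (-1,+0) / 1c ⇒ ok
[2] (+0,-1) / 1c ⇒ BAD: Y-move but x=2≠0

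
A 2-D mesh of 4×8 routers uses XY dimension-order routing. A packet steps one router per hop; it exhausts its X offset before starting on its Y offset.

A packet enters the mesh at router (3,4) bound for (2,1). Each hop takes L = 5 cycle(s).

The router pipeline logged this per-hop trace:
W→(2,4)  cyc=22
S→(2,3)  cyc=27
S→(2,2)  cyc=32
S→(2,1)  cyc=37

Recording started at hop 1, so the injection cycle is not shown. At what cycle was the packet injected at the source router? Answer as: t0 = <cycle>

t0 = 17

Hop 1 reached at cycle 22; hop k is at t0 + k·L.
t0 = cyc[1] − L = 22 − 5 = 17.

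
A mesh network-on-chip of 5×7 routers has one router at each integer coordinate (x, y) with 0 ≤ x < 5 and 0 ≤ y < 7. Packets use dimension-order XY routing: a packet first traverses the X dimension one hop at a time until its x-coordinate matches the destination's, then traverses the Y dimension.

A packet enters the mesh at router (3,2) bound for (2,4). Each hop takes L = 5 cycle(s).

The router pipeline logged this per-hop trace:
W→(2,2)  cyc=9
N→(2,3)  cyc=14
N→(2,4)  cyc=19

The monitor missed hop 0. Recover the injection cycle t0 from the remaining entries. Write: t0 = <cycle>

t0 = 4

cyc[1] = 9 and cyc[k] = t0 + k·L for every k.
So t0 = 9 − 1·5 = 4.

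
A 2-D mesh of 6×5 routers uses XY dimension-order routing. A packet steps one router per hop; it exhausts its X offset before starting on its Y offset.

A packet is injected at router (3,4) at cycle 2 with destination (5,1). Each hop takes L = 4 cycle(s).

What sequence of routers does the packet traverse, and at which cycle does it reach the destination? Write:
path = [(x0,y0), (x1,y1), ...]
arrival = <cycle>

  0. router=(3,4) cycle=2 (inject)
  1. router=(4,4) cycle=6 dir=E
  2. router=(5,4) cycle=10 dir=E
  3. router=(5,3) cycle=14 dir=S
  4. router=(5,2) cycle=18 dir=S
  5. router=(5,1) cycle=22 dir=S

path = [(3,4), (4,4), (5,4), (5,3), (5,2), (5,1)]
arrival = 22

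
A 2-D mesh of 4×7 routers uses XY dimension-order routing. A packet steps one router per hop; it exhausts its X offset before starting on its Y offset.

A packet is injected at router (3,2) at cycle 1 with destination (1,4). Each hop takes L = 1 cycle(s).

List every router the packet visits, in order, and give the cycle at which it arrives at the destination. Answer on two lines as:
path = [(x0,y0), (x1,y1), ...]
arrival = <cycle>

  0. router=(3,2) cycle=1 (inject)
  1. router=(2,2) cycle=2 dir=W
  2. router=(1,2) cycle=3 dir=W
  3. router=(1,3) cycle=4 dir=N
  4. router=(1,4) cycle=5 dir=N

path = [(3,2), (2,2), (1,2), (1,3), (1,4)]
arrival = 5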